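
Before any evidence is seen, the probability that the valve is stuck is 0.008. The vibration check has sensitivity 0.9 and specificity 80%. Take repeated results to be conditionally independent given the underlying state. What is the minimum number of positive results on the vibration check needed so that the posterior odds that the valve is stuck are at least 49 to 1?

Prior odds = 0.008/0.992 = 1/124.
False-positive rate = 1 − 0.8 = 0.2; likelihood ratio of a positive = 0.9/0.2 = 4.5.
Target odds = 49.
Require 4.5ⁿ ≥ 49 ÷ (1/124) = 6076.
4.5⁵ = 1845.28125 falls short of 6076 but 4.5⁶ = 8303.765625 reaches it, so n = 6.

6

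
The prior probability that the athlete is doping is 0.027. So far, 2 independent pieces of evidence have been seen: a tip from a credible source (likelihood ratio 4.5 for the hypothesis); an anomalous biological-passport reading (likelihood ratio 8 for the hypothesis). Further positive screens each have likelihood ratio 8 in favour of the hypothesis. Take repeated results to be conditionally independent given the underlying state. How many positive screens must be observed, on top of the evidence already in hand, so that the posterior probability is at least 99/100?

Prior odds = 0.027/0.973 = 27/973.
Combined Bayes factor of the evidence already in hand = 4.5 × 8 = 36.
Odds after that evidence = (27/973) × 36 = 972/973.
Target odds = 0.99/0.01 = 99.
Need 8ⁿ ≥ 99 ÷ (972/973) = 10703/108.
8² = 64 falls short of 10703/108 but 8³ = 512 reaches it, so n = 3.

3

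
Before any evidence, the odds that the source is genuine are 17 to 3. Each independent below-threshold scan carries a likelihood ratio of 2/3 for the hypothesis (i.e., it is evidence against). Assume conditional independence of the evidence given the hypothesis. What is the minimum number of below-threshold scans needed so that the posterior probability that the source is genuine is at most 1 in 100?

16

Prior odds = 17/3.
Likelihood ratio per below-threshold scan = 2/3.
Target odds: 0.01 ÷ 0.99 = 1/99.
Require (2/3)ⁿ ≤ 1/99 ÷ (17/3) = 1/561.
(2/3)¹⁵ = 32768/14348907 is still above 1/561 but (2/3)¹⁶ = 65536/43046721 is at or below it, so n = 16.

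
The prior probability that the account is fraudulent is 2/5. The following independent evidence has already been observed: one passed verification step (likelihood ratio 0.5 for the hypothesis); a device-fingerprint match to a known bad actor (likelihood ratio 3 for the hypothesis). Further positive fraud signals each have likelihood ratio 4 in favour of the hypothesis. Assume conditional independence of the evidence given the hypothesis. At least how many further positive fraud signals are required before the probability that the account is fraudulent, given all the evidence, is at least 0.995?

Prior odds = 0.4/0.6 = 2/3.
Combined Bayes factor of the evidence already in hand = 0.5 × 3 = 1.5.
Odds after that evidence = (2/3) × 1.5 = 1.
Target odds = 0.995/0.005 = 199.
Need 4ⁿ ≥ 199 ÷ 1 = 199.
4³ = 64 falls short of 199 but 4⁴ = 256 reaches it, so n = 4.

4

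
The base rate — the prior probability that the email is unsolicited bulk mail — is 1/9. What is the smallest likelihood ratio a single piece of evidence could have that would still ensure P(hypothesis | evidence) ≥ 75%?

24

Prior odds = (1/9)/(8/9) = 0.125.
Target odds = 0.75/0.25 = 3.
Required Bayes factor = 3 ÷ 0.125 = 24.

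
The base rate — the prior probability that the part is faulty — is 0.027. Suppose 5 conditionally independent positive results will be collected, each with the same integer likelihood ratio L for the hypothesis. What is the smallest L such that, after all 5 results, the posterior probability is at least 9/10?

Prior odds = 0.027/0.973 = 27/973.
Target odds = 0.9/0.1 = 9.
Need L⁵ ≥ 9 ÷ (27/973) = 973/3.
3⁵ = 243 < 973/3 ≤ 1024 = 4⁵, so L = 4.

4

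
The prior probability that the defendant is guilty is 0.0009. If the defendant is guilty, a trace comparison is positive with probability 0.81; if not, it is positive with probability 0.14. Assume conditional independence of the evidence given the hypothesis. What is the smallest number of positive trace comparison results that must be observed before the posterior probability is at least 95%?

6

Prior odds: 0.0009 ÷ 0.9991 = 9/9991.
Likelihood ratio of a positive = 0.81/0.14 = 81/14.
Target odds: 0.95 ÷ 0.05 = 19.
Need (9/9991) × (81/14)ⁿ ≥ 19, i.e. (81/14)ⁿ ≥ 189829/9.
(81/14)⁵ ≈6483.13 falls short of 189829/9 but (81/14)⁶ ≈37509.6 reaches it, so n = 6.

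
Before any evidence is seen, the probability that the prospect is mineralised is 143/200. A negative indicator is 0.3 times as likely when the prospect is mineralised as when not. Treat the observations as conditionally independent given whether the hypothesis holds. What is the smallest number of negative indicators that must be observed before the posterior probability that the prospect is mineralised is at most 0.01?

Prior odds = 0.715/0.285 = 143/57.
Likelihood ratio per negative indicator = 0.3.
Target posterior odds = 0.01/0.99 = 1/99.
Need (143/57) × 0.3ⁿ ≤ 1/99, i.e. 0.3ⁿ ≤ 19/4719.
0.3⁴ = 0.0081 is still above 19/4719 but 0.3⁵ = 243/100000 is at or below it, so n = 5.

5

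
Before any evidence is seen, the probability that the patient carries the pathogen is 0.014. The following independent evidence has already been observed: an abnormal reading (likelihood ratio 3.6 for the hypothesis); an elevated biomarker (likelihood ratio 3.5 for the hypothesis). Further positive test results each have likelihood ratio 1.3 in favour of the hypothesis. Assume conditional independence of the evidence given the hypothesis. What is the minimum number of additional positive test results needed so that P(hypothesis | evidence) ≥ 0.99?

Prior odds = 0.014/0.986 = 7/493.
Combined Bayes factor of the evidence already in hand = 3.6 × 3.5 = 12.6.
Odds after that evidence = (7/493) × 12.6 = 441/2465.
Target odds = 0.99/0.01 = 99.
Need 1.3ⁿ ≥ 99 ÷ (441/2465) = 27115/49.
1.3²⁴ ≈542.801 falls short of 27115/49 but 1.3²⁵ ≈705.641 reaches it, so n = 25.

25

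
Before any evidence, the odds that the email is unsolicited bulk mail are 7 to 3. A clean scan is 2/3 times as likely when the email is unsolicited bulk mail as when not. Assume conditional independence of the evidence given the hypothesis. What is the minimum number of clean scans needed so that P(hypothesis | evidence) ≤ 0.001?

20

Prior odds = 7/3.
Likelihood ratio per clean scan = 2/3.
Target posterior odds = 0.001/0.999 = 1/999.
Need (7/3) × (2/3)ⁿ ≤ 1/999, i.e. (2/3)ⁿ ≤ 1/2331.
(2/3)¹⁹ ≈0.000451093 is still above 1/2331 but (2/3)²⁰ ≈0.000300729 is at or below it, so n = 20.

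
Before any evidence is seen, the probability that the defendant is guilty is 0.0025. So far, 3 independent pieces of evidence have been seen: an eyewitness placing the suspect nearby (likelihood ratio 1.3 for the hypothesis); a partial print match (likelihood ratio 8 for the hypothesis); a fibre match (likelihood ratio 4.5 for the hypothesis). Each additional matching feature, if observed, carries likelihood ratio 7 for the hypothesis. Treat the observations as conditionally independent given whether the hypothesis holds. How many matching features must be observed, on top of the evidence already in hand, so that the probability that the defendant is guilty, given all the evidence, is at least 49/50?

Prior odds = 0.0025/0.9975 = 1/399.
Combined Bayes factor of the evidence already in hand = 1.3 × 8 × 4.5 = 46.8.
Odds after that evidence = (1/399) × 46.8 = 78/665.
Target odds = 0.98/0.02 = 49.
Need 7ⁿ ≥ 49 ÷ (78/665) = 32585/78.
7³ = 343 falls short of 32585/78 but 7⁴ = 2401 reaches it, so n = 4.

4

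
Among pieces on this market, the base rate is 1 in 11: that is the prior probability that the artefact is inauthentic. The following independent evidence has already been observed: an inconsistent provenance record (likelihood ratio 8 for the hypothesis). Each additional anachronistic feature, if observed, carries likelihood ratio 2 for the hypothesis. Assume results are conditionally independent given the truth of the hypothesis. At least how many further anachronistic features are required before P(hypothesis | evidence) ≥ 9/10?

4

Prior odds = (1/11)/(10/11) = 0.1.
Bayes factor of the evidence already in hand = 8.
Odds after that evidence = 0.1 × 8 = 0.8.
Target odds = 0.9/0.1 = 9.
Need 2ⁿ ≥ 9 ÷ 0.8 = 11.25.
2³ = 8 falls short of 11.25 but 2⁴ = 16 reaches it, so n = 4.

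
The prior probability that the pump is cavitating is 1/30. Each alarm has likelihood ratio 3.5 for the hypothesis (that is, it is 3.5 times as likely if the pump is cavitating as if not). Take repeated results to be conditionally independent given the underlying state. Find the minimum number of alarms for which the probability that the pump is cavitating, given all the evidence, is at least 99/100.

7

Prior odds = (1/30)/(29/30) = 1/29.
Likelihood ratio per alarm = 3.5.
Target posterior odds = 0.99/0.01 = 99.
Need (1/29) × 3.5ⁿ ≥ 99, i.e. 3.5ⁿ ≥ 2871.
3.5⁶ = 1838.265625 falls short of 2871 but 3.5⁷ = 823543/128 reaches it, so n = 7.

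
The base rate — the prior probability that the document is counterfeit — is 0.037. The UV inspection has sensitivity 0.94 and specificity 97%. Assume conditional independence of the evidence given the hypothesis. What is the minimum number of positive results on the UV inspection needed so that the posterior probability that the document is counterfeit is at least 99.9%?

3

Prior odds = 0.037/0.963 = 37/963.
False-positive rate = 1 − 0.97 = 0.03; likelihood ratio of a positive = 0.94/0.03 = 94/3.
Target odds: 0.999 ÷ 0.001 = 999.
Need (37/963) × (94/3)ⁿ ≥ 999, i.e. (94/3)ⁿ ≥ 26001.
(94/3)² = 8836/9 falls short of 26001 but (94/3)³ = 830584/27 reaches it, so n = 3.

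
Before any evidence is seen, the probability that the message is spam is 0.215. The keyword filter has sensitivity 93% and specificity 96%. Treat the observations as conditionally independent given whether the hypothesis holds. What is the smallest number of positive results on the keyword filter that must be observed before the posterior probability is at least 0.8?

1

Prior odds = 0.215/0.785 = 43/157.
False-positive rate = 1 − 0.96 = 0.04; likelihood ratio of a positive = 0.93/0.04 = 23.25.
Target posterior odds = 0.8/0.2 = 4.
Require 23.25ⁿ ≥ 4 ÷ (43/157) = 628/43.
23.25¹ = 23.25, which meets the required 628/43; so n = 1.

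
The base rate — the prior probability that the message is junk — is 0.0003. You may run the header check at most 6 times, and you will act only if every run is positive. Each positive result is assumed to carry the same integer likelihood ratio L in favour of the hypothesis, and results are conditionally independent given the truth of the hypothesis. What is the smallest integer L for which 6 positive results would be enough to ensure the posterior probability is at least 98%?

Prior odds = 0.0003/0.9997 = 3/9997.
Target odds = 0.98/0.02 = 49.
Need L⁶ ≥ 49 ÷ (3/9997) = 489853/3.
7⁶ = 117649 < 489853/3 ≤ 262144 = 8⁶, so L = 8.

8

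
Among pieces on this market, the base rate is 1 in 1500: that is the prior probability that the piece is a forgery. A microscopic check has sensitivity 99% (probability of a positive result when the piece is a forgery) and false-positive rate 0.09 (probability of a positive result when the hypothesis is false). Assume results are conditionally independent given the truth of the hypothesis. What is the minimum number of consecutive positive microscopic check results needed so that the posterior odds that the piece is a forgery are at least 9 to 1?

Prior odds = (1/1500)/(1499/1500) = 1/1499.
Likelihood ratio of a positive result = 0.99/0.09 = 11.
Target odds = 9.
Need (1/1499) × 11ⁿ ≥ 9, i.e. 11ⁿ ≥ 13491.
11³ = 1331 falls short of 13491 but 11⁴ = 14641 reaches it, so n = 4.

4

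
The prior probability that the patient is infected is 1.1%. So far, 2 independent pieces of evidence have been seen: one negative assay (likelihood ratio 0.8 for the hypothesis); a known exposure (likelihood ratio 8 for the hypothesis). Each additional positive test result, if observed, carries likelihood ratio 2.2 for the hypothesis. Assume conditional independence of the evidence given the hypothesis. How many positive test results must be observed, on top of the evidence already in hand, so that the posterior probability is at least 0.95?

8

Prior odds = 0.011/0.989 = 11/989.
Combined Bayes factor of the evidence already in hand = 0.8 × 8 = 6.4.
Odds after that evidence = (11/989) × 6.4 = 352/4945.
Target odds = 0.95/0.05 = 19.
Need 2.2ⁿ ≥ 19 ÷ (352/4945) = 93955/352.
2.2⁷ = 19487171/78125 falls short of 93955/352 but 2.2⁸ = 214358881/390625 reaches it, so n = 8.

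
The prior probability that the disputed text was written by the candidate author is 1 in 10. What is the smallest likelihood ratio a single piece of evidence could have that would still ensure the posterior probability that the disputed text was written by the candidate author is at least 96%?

Prior odds = 0.1/0.9 = 1/9.
Target odds = 0.96/0.04 = 24.
Required Bayes factor = 24 ÷ (1/9) = 216.

216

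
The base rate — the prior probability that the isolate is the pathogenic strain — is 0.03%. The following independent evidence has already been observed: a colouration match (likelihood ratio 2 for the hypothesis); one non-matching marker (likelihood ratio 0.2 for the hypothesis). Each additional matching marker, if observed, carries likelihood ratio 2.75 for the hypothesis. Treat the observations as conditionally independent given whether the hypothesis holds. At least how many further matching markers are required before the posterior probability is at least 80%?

11

Prior odds = 0.0003/0.9997 = 3/9997.
Combined Bayes factor of the evidence already in hand = 2 × 0.2 = 0.4.
Odds after that evidence = (3/9997) × 0.4 = 6/49985.
Target odds = 0.8/0.2 = 4.
Need 2.75ⁿ ≥ 4 ÷ (6/49985) = 99970/3.
2.75¹⁰ ≈24735.9 falls short of 99970/3 but 2.75¹¹ ≈68023.6 reaches it, so n = 11.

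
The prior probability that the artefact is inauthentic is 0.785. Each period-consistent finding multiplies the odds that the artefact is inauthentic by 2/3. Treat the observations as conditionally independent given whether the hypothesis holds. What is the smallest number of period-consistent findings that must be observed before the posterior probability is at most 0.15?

Prior odds: 0.785 ÷ 0.215 = 157/43.
Likelihood ratio per period-consistent finding = 2/3.
Target posterior odds = 0.15/0.85 = 3/17.
Require (2/3)ⁿ ≤ 3/17 ÷ (157/43) = 129/2669.
(2/3)⁷ = 128/2187 is still above 129/2669 but (2/3)⁸ = 256/6561 is at or below it, so n = 8.

8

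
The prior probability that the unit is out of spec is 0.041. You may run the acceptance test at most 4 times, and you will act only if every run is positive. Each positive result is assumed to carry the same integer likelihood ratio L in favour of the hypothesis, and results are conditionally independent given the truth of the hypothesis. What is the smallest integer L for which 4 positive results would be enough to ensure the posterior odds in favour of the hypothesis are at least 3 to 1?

Prior odds = 0.041/0.959 = 41/959.
Target odds = 3.
Need L⁴ ≥ 3 ÷ (41/959) = 2877/41.
2⁴ = 16 < 2877/41 ≤ 81 = 3⁴, so L = 3.

3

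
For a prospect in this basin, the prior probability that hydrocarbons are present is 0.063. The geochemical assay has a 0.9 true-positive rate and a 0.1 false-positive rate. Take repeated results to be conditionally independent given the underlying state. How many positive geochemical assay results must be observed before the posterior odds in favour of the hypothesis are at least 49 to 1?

3

Prior odds = 0.063/0.937 = 63/937.
Likelihood ratio of a positive result = 0.9/0.1 = 9.
Target odds = 49.
Require 9ⁿ ≥ 49 ÷ (63/937) = 6559/9.
9² = 81 falls short of 6559/9 but 9³ = 729 reaches it, so n = 3.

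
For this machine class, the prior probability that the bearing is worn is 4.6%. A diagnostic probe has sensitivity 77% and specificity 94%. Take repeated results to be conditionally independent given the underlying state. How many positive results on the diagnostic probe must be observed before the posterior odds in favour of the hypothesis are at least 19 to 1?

Prior odds: 0.046 ÷ 0.954 = 23/477.
False-positive rate = 1 − 0.94 = 0.06; likelihood ratio of a positive = 0.77/0.06 = 77/6.
Target odds = 19.
Need (23/477) × (77/6)ⁿ ≥ 19, i.e. (77/6)ⁿ ≥ 9063/23.
(77/6)² = 5929/36 falls short of 9063/23 but (77/6)³ = 456533/216 reaches it, so n = 3.

3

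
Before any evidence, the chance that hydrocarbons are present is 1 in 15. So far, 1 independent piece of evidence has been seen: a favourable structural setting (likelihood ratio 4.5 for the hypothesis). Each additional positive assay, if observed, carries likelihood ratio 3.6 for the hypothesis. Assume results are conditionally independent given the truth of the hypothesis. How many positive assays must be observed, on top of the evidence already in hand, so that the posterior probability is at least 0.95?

4

Prior odds = (1/15)/(14/15) = 1/14.
Bayes factor of the evidence already in hand = 4.5.
Odds after that evidence = (1/14) × 4.5 = 9/28.
Target odds = 0.95/0.05 = 19.
Need 3.6ⁿ ≥ 19 ÷ (9/28) = 532/9.
3.6³ = 46.656 falls short of 532/9 but 3.6⁴ = 167.9616 reaches it, so n = 4.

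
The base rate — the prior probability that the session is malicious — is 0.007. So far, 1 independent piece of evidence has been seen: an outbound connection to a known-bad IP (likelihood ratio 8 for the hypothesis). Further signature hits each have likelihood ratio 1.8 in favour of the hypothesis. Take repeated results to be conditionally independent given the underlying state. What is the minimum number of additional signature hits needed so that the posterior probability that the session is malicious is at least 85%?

Prior odds = 0.007/0.993 = 7/993.
Bayes factor of the evidence already in hand = 8.
Odds after that evidence = (7/993) × 8 = 56/993.
Target odds = 0.85/0.15 = 17/3.
Need 1.8ⁿ ≥ 17/3 ÷ (56/993) = 5627/56.
1.8⁷ = 4782969/78125 falls short of 5627/56 but 1.8⁸ = 43046721/390625 reaches it, so n = 8.

8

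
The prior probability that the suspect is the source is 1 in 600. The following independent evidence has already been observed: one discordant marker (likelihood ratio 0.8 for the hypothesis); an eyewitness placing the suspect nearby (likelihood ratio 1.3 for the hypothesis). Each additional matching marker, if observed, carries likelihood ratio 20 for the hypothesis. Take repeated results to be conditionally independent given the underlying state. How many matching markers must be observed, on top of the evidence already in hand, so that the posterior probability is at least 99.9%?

Prior odds = (1/600)/(599/600) = 1/599.
Combined Bayes factor of the evidence already in hand = 0.8 × 1.3 = 1.04.
Odds after that evidence = (1/599) × 1.04 = 26/14975.
Target odds = 0.999/0.001 = 999.
Need 20ⁿ ≥ 999 ÷ (26/14975) = 14960025/26.
20⁴ = 160000 falls short of 14960025/26 but 20⁵ = 3200000 reaches it, so n = 5.

5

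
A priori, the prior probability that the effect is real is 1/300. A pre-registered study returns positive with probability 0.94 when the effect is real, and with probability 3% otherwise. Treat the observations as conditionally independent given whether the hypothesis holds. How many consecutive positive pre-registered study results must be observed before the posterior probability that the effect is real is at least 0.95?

3

Prior odds = (1/300)/(299/300) = 1/299.
Likelihood ratio of a positive result = 0.94/0.03 = 94/3.
Target posterior odds = 0.95/0.05 = 19.
Require (94/3)ⁿ ≥ 19 ÷ (1/299) = 5681.
(94/3)² = 8836/9 falls short of 5681 but (94/3)³ = 830584/27 reaches it, so n = 3.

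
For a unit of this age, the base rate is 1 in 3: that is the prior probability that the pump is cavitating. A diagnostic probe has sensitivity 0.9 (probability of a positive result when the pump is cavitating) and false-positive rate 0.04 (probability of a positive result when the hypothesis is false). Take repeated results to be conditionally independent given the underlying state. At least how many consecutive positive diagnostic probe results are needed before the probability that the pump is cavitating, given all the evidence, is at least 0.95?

2

Prior odds = (1/3)/(2/3) = 0.5.
Likelihood ratio of a positive result = 0.9/0.04 = 22.5.
Target posterior odds = 0.95/0.05 = 19.
Need 0.5 × 22.5ⁿ ≥ 19, i.e. 22.5ⁿ ≥ 38.
22.5¹ = 22.5 falls short of 38 but 22.5² = 506.25 reaches it, so n = 2.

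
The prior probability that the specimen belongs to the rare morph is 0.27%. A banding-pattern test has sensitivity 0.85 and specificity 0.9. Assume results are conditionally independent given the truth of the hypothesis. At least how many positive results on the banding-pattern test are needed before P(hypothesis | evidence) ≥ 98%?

Prior odds = 0.0027/0.9973 = 27/9973.
False-positive rate = 1 − 0.9 = 0.1; likelihood ratio of a positive = 0.85/0.1 = 8.5.
Target posterior odds = 0.98/0.02 = 49.
Need (27/9973) × 8.5ⁿ ≥ 49, i.e. 8.5ⁿ ≥ 488677/27.
8.5⁴ = 5220.0625 falls short of 488677/27 but 8.5⁵ = 44370.53125 reaches it, so n = 5.

5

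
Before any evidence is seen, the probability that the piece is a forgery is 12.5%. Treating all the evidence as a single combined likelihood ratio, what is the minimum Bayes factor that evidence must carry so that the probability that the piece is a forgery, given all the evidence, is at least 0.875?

Prior odds = 0.125/0.875 = 1/7.
Target odds = 0.875/0.125 = 7.
Required Bayes factor = 7 ÷ (1/7) = 49.

49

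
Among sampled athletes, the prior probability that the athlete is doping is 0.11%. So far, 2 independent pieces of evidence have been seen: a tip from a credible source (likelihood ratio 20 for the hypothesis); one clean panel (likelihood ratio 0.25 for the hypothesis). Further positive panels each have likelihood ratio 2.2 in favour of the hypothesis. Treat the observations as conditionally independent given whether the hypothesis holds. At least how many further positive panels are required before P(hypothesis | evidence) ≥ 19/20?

11

Prior odds = 0.0011/0.9989 = 11/9989.
Combined Bayes factor of the evidence already in hand = 20 × 0.25 = 5.
Odds after that evidence = (11/9989) × 5 = 55/9989.
Target odds = 0.95/0.05 = 19.
Need 2.2ⁿ ≥ 19 ÷ (55/9989) = 189791/55.
2.2¹⁰ ≈2655.99 falls short of 189791/55 but 2.2¹¹ ≈5843.18 reaches it, so n = 11.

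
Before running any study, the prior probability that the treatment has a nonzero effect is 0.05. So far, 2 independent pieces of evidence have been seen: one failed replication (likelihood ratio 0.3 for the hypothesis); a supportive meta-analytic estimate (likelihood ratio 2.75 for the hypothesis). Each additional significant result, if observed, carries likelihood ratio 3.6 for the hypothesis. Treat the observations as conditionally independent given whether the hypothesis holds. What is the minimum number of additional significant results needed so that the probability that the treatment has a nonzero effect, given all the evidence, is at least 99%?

Prior odds = 0.05/0.95 = 1/19.
Combined Bayes factor of the evidence already in hand = 0.3 × 2.75 = 0.825.
Odds after that evidence = (1/19) × 0.825 = 33/760.
Target odds = 0.99/0.01 = 99.
Need 3.6ⁿ ≥ 99 ÷ (33/760) = 2280.
3.6⁶ = 34012224/15625 falls short of 2280 but 3.6⁷ = 612220032/78125 reaches it, so n = 7.

7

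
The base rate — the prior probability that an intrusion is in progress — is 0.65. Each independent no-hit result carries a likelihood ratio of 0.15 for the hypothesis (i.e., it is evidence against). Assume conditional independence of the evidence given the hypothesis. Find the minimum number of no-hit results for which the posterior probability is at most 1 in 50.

Prior odds: 0.65 ÷ 0.35 = 13/7.
Likelihood ratio per no-hit result = 0.15.
Target odds: 0.02 ÷ 0.98 = 1/49.
Require 0.15ⁿ ≤ 1/49 ÷ (13/7) = 1/91.
0.15² = 0.0225 is still above 1/91 but 0.15³ = 0.003375 is at or below it, so n = 3.

3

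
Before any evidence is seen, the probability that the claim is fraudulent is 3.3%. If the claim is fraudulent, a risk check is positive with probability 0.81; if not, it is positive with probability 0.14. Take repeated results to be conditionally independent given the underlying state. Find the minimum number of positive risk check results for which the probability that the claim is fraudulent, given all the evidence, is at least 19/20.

Prior odds: 0.033 ÷ 0.967 = 33/967.
Likelihood ratio of a positive = 0.81/0.14 = 81/14.
Target odds: 0.95 ÷ 0.05 = 19.
Need (33/967) × (81/14)ⁿ ≥ 19, i.e. (81/14)ⁿ ≥ 18373/33.
(81/14)³ = 531441/2744 falls short of 18373/33 but (81/14)⁴ = 43046721/38416 reaches it, so n = 4.

4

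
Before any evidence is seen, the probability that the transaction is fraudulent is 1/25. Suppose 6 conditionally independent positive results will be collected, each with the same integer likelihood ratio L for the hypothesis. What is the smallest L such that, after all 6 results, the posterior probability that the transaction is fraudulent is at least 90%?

Prior odds = 0.04/0.96 = 1/24.
Target odds = 0.9/0.1 = 9.
Need L⁶ ≥ 9 ÷ (1/24) = 216.
2⁶ = 64 < 216 ≤ 729 = 3⁶, so L = 3.

3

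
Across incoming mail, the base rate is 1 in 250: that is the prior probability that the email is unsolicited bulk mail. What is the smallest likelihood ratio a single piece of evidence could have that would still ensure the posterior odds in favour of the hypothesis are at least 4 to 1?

Prior odds = 0.004/0.996 = 1/249.
Target odds = 4.
Required Bayes factor = 4 ÷ (1/249) = 996.

996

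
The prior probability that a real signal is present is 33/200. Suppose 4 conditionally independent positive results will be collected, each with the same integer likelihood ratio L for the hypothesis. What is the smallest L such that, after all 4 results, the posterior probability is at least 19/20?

4

Prior odds = 0.165/0.835 = 33/167.
Target odds = 0.95/0.05 = 19.
Need L⁴ ≥ 19 ÷ (33/167) = 3173/33.
3⁴ = 81 < 3173/33 ≤ 256 = 4⁴, so L = 4.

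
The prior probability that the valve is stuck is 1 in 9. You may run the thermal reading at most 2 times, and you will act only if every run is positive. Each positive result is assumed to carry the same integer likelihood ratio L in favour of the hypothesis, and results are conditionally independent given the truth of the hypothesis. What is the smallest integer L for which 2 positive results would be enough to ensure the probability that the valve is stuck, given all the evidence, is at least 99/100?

29

Prior odds = (1/9)/(8/9) = 0.125.
Target odds = 0.99/0.01 = 99.
Need L² ≥ 99 ÷ 0.125 = 792.
28² = 784 < 792 ≤ 841 = 29², so L = 29.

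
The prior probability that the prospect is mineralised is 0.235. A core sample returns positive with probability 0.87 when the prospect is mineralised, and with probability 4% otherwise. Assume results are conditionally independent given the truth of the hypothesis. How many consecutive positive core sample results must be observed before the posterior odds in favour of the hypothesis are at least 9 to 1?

Prior odds = 0.235/0.765 = 47/153.
Likelihood ratio of a positive result = 0.87/0.04 = 21.75.
Target odds = 9.
Require 21.75ⁿ ≥ 9 ÷ (47/153) = 1377/47.
21.75¹ = 21.75 falls short of 1377/47 but 21.75² = 473.0625 reaches it, so n = 2.

2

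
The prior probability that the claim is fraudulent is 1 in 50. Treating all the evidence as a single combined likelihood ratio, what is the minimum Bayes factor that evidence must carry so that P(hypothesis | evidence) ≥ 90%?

441

Prior odds = 0.02/0.98 = 1/49.
Target odds = 0.9/0.1 = 9.
Required Bayes factor = 9 ÷ (1/49) = 441.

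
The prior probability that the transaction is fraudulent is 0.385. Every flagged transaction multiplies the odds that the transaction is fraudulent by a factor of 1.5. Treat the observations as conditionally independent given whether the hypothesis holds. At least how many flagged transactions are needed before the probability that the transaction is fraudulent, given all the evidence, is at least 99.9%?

Prior odds: 0.385 ÷ 0.615 = 77/123.
Likelihood ratio per flagged transaction = 1.5.
Target posterior odds = 0.999/0.001 = 999.
Need (77/123) × 1.5ⁿ ≥ 999, i.e. 1.5ⁿ ≥ 122877/77.
1.5¹⁸ = 387420489/262144 falls short of 122877/77 but 1.5¹⁹ ≈2216.84 reaches it, so n = 19.

19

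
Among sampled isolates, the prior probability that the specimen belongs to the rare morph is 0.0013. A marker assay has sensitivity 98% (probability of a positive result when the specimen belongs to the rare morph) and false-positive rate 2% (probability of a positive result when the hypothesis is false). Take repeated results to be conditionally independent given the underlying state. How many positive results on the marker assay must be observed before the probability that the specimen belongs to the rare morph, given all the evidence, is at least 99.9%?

Prior odds = 0.0013/0.9987 = 13/9987.
Likelihood ratio of a positive result = 0.98/0.02 = 49.
Target posterior odds = 0.999/0.001 = 999.
Need (13/9987) × 49ⁿ ≥ 999, i.e. 49ⁿ ≥ 9977013/13.
49³ = 117649 falls short of 9977013/13 but 49⁴ = 5764801 reaches it, so n = 4.

4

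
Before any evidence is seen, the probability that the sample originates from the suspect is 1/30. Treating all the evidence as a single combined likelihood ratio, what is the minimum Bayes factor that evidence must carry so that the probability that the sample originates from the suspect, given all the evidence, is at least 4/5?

116

Prior odds = (1/30)/(29/30) = 1/29.
Target odds = 0.8/0.2 = 4.
Required Bayes factor = 4 ÷ (1/29) = 116.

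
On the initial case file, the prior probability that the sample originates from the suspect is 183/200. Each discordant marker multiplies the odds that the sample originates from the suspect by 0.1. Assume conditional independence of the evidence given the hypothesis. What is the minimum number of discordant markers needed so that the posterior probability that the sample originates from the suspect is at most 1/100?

Prior odds = 0.915/0.085 = 183/17.
Likelihood ratio per discordant marker = 0.1.
Target odds: 0.01 ÷ 0.99 = 1/99.
Require 0.1ⁿ ≤ 1/99 ÷ (183/17) = 17/18117.
0.1³ = 0.001 is still above 17/18117 but 0.1⁴ = 0.0001 is at or below it, so n = 4.

4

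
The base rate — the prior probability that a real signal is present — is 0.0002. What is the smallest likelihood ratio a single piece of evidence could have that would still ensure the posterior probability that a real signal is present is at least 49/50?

244951

Prior odds = 0.0002/0.9998 = 1/4999.
Target odds = 0.98/0.02 = 49.
Required Bayes factor = 49 ÷ (1/4999) = 244951.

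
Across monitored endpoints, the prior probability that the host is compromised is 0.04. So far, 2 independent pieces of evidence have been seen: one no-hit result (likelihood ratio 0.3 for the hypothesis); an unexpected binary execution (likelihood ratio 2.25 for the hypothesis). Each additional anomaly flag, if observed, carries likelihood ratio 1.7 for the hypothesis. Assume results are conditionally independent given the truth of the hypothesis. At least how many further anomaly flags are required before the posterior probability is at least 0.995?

17

Prior odds = 0.04/0.96 = 1/24.
Combined Bayes factor of the evidence already in hand = 0.3 × 2.25 = 0.675.
Odds after that evidence = (1/24) × 0.675 = 0.028125.
Target odds = 0.995/0.005 = 199.
Need 1.7ⁿ ≥ 199 ÷ 0.028125 = 63680/9.
1.7¹⁶ ≈4866.12 falls short of 63680/9 but 1.7¹⁷ ≈8272.4 reaches it, so n = 17.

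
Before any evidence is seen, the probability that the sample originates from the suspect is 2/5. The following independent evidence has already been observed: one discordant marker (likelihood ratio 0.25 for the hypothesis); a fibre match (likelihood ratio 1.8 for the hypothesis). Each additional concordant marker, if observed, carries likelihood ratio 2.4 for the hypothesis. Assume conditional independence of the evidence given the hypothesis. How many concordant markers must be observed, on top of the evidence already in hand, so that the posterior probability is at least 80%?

3

Prior odds = 0.4/0.6 = 2/3.
Combined Bayes factor of the evidence already in hand = 0.25 × 1.8 = 0.45.
Odds after that evidence = (2/3) × 0.45 = 0.3.
Target odds = 0.8/0.2 = 4.
Need 2.4ⁿ ≥ 4 ÷ 0.3 = 40/3.
2.4² = 5.76 falls short of 40/3 but 2.4³ = 13.824 reaches it, so n = 3.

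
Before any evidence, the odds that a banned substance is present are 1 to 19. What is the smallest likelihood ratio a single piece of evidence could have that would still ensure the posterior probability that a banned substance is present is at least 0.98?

931

Prior odds = 1/19.
Target odds = 0.98/0.02 = 49.
Required Bayes factor = 49 ÷ (1/19) = 931.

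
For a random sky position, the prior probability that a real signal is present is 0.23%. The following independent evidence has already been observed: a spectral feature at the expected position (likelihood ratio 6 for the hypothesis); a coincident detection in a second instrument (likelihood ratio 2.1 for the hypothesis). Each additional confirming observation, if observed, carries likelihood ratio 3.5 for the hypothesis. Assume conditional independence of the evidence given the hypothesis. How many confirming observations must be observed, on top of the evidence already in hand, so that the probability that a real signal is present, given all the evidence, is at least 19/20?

Prior odds = 0.0023/0.9977 = 23/9977.
Combined Bayes factor of the evidence already in hand = 6 × 2.1 = 12.6.
Odds after that evidence = (23/9977) × 12.6 = 1449/49885.
Target odds = 0.95/0.05 = 19.
Need 3.5ⁿ ≥ 19 ÷ (1449/49885) = 947815/1449.
3.5⁵ = 525.21875 falls short of 947815/1449 but 3.5⁶ = 1838.265625 reaches it, so n = 6.

6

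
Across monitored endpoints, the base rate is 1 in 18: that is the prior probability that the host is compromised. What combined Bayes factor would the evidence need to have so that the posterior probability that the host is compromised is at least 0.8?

Prior odds = (1/18)/(17/18) = 1/17.
Target odds = 0.8/0.2 = 4.
Required Bayes factor = 4 ÷ (1/17) = 68.

68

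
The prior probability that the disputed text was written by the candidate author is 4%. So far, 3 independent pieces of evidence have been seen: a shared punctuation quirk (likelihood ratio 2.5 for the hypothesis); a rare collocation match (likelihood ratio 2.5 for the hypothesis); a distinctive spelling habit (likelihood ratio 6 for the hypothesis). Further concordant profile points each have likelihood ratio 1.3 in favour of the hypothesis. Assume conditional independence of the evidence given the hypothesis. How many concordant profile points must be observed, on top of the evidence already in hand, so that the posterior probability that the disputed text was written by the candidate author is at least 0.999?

25

Prior odds = 0.04/0.96 = 1/24.
Combined Bayes factor of the evidence already in hand = 2.5 × 2.5 × 6 = 37.5.
Odds after that evidence = (1/24) × 37.5 = 1.5625.
Target odds = 0.999/0.001 = 999.
Need 1.3ⁿ ≥ 999 ÷ 1.5625 = 639.36.
1.3²⁴ ≈542.801 falls short of 639.36 but 1.3²⁵ ≈705.641 reaches it, so n = 25.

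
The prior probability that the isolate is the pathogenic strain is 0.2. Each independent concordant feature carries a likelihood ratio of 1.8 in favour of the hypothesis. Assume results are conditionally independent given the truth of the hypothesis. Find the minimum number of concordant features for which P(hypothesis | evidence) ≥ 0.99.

Prior odds = 0.2/0.8 = 0.25.
Likelihood ratio per concordant feature = 1.8.
Target odds: 0.99 ÷ 0.01 = 99.
Require 1.8ⁿ ≥ 99 ÷ 0.25 = 396.
1.8¹⁰ ≈357.047 falls short of 396 but 1.8¹¹ ≈642.684 reaches it, so n = 11.

11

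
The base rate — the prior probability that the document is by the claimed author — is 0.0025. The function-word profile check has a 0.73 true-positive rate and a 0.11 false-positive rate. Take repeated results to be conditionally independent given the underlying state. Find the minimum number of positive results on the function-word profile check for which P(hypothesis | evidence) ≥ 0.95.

5

Prior odds = 0.0025/0.9975 = 1/399.
Likelihood ratio of a positive result = 0.73/0.11 = 73/11.
Target posterior odds = 0.95/0.05 = 19.
Need (1/399) × (73/11)ⁿ ≥ 19, i.e. (73/11)ⁿ ≥ 7581.
(73/11)⁴ = 28398241/14641 falls short of 7581 but (73/11)⁵ ≈12872.1 reaches it, so n = 5.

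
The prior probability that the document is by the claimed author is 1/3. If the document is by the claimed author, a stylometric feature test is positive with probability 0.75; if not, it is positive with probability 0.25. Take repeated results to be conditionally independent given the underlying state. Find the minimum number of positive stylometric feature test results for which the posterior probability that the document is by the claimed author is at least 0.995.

Prior odds: (1/3) ÷ (2/3) = 0.5.
Likelihood ratio of a positive = 0.75/0.25 = 3.
Target posterior odds = 0.995/0.005 = 199.
Need 0.5 × 3ⁿ ≥ 199, i.e. 3ⁿ ≥ 398.
3⁵ = 243 falls short of 398 but 3⁶ = 729 reaches it, so n = 6.

6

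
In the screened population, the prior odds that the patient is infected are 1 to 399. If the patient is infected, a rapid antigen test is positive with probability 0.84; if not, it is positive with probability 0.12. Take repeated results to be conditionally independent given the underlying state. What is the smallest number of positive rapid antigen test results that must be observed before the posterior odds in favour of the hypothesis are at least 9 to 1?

5

Prior odds = 1/399.
Likelihood ratio of a positive = 0.84/0.12 = 7.
Target odds = 9.
Require 7ⁿ ≥ 9 ÷ (1/399) = 3591.
7⁴ = 2401 falls short of 3591 but 7⁵ = 16807 reaches it, so n = 5.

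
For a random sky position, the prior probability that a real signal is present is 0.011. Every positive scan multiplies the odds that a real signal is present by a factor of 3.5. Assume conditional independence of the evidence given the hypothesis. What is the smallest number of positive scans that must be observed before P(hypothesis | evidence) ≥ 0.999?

10

Prior odds = 0.011/0.989 = 11/989.
Likelihood ratio per positive scan = 3.5.
Target posterior odds = 0.999/0.001 = 999.
Require 3.5ⁿ ≥ 999 ÷ (11/989) = 988011/11.
3.5⁹ = 40353607/512 falls short of 988011/11 but 3.5¹⁰ = 282475249/1024 reaches it, so n = 10.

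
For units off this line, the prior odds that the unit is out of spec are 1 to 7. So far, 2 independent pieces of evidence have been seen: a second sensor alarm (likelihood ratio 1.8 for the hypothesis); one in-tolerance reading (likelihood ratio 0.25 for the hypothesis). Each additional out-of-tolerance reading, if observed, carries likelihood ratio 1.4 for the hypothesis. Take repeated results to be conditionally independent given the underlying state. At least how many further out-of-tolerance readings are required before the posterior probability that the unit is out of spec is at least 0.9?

Prior odds = 1/7.
Combined Bayes factor of the evidence already in hand = 1.8 × 0.25 = 0.45.
Odds after that evidence = (1/7) × 0.45 = 9/140.
Target odds = 0.9/0.1 = 9.
Need 1.4ⁿ ≥ 9 ÷ (9/140) = 140.
1.4¹⁴ ≈111.12 falls short of 140 but 1.4¹⁵ ≈155.568 reaches it, so n = 15.

15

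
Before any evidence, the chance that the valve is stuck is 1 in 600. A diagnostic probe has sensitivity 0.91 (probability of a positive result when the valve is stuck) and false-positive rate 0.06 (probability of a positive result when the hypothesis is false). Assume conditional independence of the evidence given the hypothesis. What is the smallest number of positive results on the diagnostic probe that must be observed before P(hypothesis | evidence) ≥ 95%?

4

Prior odds = (1/600)/(599/600) = 1/599.
Likelihood ratio of a positive result = 0.91/0.06 = 91/6.
Target posterior odds = 0.95/0.05 = 19.
Require (91/6)ⁿ ≥ 19 ÷ (1/599) = 11381.
(91/6)³ = 753571/216 falls short of 11381 but (91/6)⁴ = 68574961/1296 reaches it, so n = 4.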